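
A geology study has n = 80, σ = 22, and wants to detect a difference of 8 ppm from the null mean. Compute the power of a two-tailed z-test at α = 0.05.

SE = σ/√n = 22/√80 = 2.46. Non-centrality λ = d/SE = 8/2.46 = 3.252. Power ≈ Φ(λ - z_{α/2}) = Φ(3.252 - 1.96) = Φ(1.292) = 0.902.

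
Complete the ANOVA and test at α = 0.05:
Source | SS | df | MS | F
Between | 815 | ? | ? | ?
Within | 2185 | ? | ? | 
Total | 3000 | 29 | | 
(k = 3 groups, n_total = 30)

df_between = 2, df_within = 27. MS_between = 407.5, MS_within = 80.93. F = 5.035, F_crit ≈ 3.354. Reject H₀.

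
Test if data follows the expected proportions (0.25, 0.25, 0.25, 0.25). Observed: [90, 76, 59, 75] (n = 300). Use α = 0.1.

Expected: [75.0, 75.0, 75.0, 75.0]. χ² = 6.427. df = 3, critical = 6.251. Reject H₀.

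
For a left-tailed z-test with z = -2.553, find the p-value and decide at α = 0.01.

p = P(Z < -2.553) = Φ(-2.553) ≈ 0.0053. Since p < 0.01, reject H₀ (significant) at α = 0.01.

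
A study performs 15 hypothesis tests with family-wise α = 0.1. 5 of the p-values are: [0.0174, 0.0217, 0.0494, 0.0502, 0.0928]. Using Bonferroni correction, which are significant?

Bonferroni α = 0.1/15 = 0.00667. None of the given p-values are significant.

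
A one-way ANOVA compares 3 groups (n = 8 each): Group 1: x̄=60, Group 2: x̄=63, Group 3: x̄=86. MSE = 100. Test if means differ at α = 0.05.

Grand mean = 69.67. SS_between = 3237.33, MS_between = 1618.67. F = 16.187, F_crit ≈ 3.467. Reject H₀.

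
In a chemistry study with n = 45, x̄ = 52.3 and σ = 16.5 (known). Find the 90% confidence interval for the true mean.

CI = x̄ ± z*(σ/√n) = 52.3 ± 1.645(16.5/√45) = 52.3 ± 4.05 = (48.25, 56.35)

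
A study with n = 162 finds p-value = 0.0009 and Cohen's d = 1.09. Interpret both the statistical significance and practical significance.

Statistically significant (p = 0.0009 < 0.05). Cohen's d = 1.09 indicates a large effect size. Both statistical and practical significance should be considered.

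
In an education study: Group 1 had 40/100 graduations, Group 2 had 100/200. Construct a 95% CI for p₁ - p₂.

p̂₁ = 0.4, p̂₂ = 0.5. Difference = -0.1. CI = (-0.218, 0.018)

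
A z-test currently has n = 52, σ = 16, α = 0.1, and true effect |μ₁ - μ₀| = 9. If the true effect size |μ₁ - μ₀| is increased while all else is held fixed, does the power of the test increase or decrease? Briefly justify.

Power increases: a larger true effect increases the non-centrality λ = |μ₁ - μ₀|/(σ/√n).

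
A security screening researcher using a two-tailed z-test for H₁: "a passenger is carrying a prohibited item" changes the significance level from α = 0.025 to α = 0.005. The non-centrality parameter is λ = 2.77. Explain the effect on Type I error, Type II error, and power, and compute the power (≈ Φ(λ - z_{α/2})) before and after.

Decreasing α from 0.025 to 0.005:
• Type I error rate decreases (α is the Type I rate by definition).
• Critical value moves from z_{α/2} = 2.241 to 2.807, so power = Φ(λ - z_{α/2}) goes from Φ(2.77 - 2.241) = 0.702 to Φ(2.77 - 2.807) = 0.485.
• Type II error rate β = 1 - power therefore increases (0.298 → 0.515).
Appropriate when false positives are costly — here, detaining an innocent passenger — delay and inconvenience.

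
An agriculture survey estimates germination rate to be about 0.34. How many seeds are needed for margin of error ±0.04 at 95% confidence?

n = z²p(1-p)/E² = 1.96²×0.34×0.66/0.04² = 538.8 → n = 539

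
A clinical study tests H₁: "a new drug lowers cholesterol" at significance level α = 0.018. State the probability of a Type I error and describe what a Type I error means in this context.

P(Type I error) = α = 0.018. A Type I error is rejecting H₀ when H₀ is actually true (false positive) — here, concluding that a new drug lowers cholesterol when in fact this is not the case. Consequence: approving an ineffective drug — patients take a useless medication and may skip effective alternatives.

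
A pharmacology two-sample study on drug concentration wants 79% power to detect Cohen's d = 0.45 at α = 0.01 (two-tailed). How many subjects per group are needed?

z_{α/2} = 2.576, z_β = Φ⁻¹(0.79) = 0.806. For small effect (d = 0.45): n per group = 2(z_{α/2} + z_β)²/d² = 2(2.576 + 0.806)²/0.45² = 113.0 → 113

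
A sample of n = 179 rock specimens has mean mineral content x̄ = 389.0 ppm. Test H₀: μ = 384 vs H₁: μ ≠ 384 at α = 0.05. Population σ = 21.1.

z = (x̄ - μ₀)/(σ/√n) = (389.0 - 384)/(21.1/√179) = 3.17. Critical value: ±1.96. Since |3.17| > 1.96, Reject H₀.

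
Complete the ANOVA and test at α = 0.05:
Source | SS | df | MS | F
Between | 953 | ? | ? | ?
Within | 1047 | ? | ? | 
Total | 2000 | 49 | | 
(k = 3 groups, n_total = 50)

df_between = 2, df_within = 47. MS_between = 476.5, MS_within = 22.28. F = 21.39, F_crit ≈ 3.195. Reject H₀.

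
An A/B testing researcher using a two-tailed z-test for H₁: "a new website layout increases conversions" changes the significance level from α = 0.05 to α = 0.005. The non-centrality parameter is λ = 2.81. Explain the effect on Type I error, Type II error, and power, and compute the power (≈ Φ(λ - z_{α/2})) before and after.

Decreasing α from 0.05 to 0.005:
• Type I error rate decreases (α is the Type I rate by definition).
• Critical value moves from z_{α/2} = 1.96 to 2.807, so power = Φ(λ - z_{α/2}) goes from Φ(2.81 - 1.96) = 0.802 to Φ(2.81 - 2.807) = 0.501.
• Type II error rate β = 1 - power therefore increases (0.198 → 0.499).
Appropriate when false positives are costly — here, rolling out a layout that doesn't actually help — wasted engineering effort.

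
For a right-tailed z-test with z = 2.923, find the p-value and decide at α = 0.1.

p = P(Z > 2.923) = 1 - Φ(2.923) ≈ 0.0017. Since p < 0.1, reject H₀ (significant) at α = 0.1.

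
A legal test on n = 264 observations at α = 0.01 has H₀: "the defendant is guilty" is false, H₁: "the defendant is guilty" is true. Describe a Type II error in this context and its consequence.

Type II error: failing to reject H₀ when it is false — concluding that the defendant is guilty is not supported when in fact it is. Consequence: acquitting a guilty person.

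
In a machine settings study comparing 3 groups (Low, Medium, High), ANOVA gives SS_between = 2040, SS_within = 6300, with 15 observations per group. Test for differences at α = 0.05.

df_between = 2, df_within = 42. F = MS_between/MS_within = 1020.0/150.0 = 6.8. F_crit ≈ 3.22. Reject H₀. At least one mean differs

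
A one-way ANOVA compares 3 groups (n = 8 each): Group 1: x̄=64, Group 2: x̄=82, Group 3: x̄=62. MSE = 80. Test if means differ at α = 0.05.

Grand mean = 69.33. SS_between = 1941.33, MS_between = 970.67. F = 12.133, F_crit ≈ 3.467. Reject H₀.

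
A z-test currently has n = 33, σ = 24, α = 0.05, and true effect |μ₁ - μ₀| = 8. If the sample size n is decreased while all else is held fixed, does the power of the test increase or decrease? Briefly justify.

Power decreases: a smaller n inflates the standard error σ/√n, pulling the sampling distribution under H₁ back toward the critical value.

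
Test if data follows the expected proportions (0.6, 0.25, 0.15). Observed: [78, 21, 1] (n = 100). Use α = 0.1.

Expected: [60.0, 25.0, 15.0]. χ² = 19.107. df = 2, critical = 4.605. Reject H₀.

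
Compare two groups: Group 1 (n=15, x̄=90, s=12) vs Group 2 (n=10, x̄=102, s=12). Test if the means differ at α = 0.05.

Pooled sp = 12.0. t = -2.449, df = 23. Critical t = ±2.069. Reject H₀.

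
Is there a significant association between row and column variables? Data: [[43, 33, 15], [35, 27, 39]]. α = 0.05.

χ² = 11.598. df = 2, critical = 5.991. Reject H₀. Variables are dependent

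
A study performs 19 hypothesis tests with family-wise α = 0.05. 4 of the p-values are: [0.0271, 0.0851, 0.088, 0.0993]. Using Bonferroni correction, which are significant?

Bonferroni α = 0.05/19 = 0.00263. None of the given p-values are significant.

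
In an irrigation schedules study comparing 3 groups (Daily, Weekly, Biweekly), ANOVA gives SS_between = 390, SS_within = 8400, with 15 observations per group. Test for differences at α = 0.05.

df_between = 2, df_within = 42. F = MS_between/MS_within = 195.0/200.0 = 0.975. F_crit ≈ 3.22. Fail to reject H₀.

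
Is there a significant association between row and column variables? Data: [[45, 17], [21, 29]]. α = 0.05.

χ² = 10.695. df = 1, critical = 3.841. Reject H₀. Variables are dependent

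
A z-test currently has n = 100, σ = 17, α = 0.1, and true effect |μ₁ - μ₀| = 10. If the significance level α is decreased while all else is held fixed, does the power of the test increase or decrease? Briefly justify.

Power decreases: a smaller α raises the critical value, so less of the H₁ sampling distribution falls in the rejection region.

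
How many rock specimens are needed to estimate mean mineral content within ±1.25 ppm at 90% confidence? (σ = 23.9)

n = (z*σ/E)² = (1.645×23.9/1.25)² = 989.3 → n = 990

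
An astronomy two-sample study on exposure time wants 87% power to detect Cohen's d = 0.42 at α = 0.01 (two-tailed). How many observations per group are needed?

z_{α/2} = 2.576, z_β = Φ⁻¹(0.87) = 1.126. For small effect (d = 0.42): n per group = 2(z_{α/2} + z_β)²/d² = 2(2.576 + 1.126)²/0.42² = 155.4 → 156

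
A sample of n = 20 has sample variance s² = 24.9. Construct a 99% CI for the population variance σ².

df = 19. χ²_{0.005} = 38.582, χ²_{0.995} = 6.844. CI for σ² = ((n-1)s²/χ²_{α/2}, (n-1)s²/χ²_{1-α/2}) = (19·24.9/38.582, 19·24.9/6.844) = (12.26, 69.13)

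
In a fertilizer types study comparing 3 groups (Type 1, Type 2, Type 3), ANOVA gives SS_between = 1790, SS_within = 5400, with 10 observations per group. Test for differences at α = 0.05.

df_between = 2, df_within = 27. F = MS_between/MS_within = 895.0/200.0 = 4.475. F_crit ≈ 3.354. Reject H₀. At least one mean differs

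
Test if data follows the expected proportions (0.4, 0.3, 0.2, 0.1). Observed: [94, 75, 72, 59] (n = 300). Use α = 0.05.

Expected: [120.0, 90.0, 60.0, 30.0]. χ² = 38.567. df = 3, critical = 7.815. Reject H₀.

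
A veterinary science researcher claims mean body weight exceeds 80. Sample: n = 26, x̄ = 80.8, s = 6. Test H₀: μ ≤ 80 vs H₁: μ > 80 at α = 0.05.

t = (80.8 - 80)/(6/√26) = 0.68, df = 25. Critical t = 1.708. Fail to reject H₀.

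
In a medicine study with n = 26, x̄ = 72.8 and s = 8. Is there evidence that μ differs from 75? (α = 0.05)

t = (x̄ - μ₀)/(s/√n) = (72.8 - 75)/(8/√26) = -1.402. df = 25, critical t = ±2.06. Fail to reject H₀.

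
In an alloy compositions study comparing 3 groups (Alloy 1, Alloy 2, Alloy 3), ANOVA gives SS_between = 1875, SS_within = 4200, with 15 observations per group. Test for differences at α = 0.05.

df_between = 2, df_within = 42. F = MS_between/MS_within = 937.5/100.0 = 9.375. F_crit ≈ 3.22. Reject H₀. At least one mean differs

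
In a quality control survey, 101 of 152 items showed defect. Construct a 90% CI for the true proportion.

p̂ = 0.664. CI = p̂ ± z*√(p̂(1-p̂)/n) = (0.601, 0.727)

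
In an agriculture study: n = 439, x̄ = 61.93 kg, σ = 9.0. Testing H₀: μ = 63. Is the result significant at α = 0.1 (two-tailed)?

z = (61.93 - 63)/(9.0/√439) = -2.491. Since |z| > 1.645, significant at α = 0.1.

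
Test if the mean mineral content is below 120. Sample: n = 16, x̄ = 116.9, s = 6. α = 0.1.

t = (116.9 - 120)/(6/√16) = -2.067, df = 15. Critical t = -1.341. Reject H₀.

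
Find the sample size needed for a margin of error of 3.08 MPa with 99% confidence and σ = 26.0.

n = (z*σ/E)² = (2.576×26.0/3.08)² = 472.9 → n = 473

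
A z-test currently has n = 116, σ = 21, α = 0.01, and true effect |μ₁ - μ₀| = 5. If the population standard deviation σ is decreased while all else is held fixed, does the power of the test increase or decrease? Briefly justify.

Power increases: a smaller σ shrinks the standard error σ/√n, moving the sampling distribution under H₁ further from the critical value.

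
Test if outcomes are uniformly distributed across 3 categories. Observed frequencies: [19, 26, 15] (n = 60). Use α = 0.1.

Expected = 20 each. χ² = Σ(O-E)²/E = 3.1. df = 2, critical value = 4.605. Fail to reject H₀.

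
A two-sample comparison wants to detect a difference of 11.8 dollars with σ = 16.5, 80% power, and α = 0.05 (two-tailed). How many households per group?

n per group = 2(z_α/2 + z_β)²σ²/d² = 2×(1.96 + 0.84)²×16.5²/11.8² = 30.7 → n = 31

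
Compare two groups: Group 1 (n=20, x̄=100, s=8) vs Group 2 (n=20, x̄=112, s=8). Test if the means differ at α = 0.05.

Pooled sp = 8.0. t = -4.743, df = 38. Critical t = ±2.024. Reject H₀.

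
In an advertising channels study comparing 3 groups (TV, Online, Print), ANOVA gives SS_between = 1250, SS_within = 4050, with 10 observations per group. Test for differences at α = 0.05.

df_between = 2, df_within = 27. F = MS_between/MS_within = 625.0/150.0 = 4.167. F_crit ≈ 3.354. Reject H₀. At least one mean differs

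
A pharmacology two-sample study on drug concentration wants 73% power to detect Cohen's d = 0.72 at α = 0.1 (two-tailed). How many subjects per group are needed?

z_{α/2} = 1.645, z_β = Φ⁻¹(0.73) = 0.613. For medium effect (d = 0.72): n per group = 2(z_{α/2} + z_β)²/d² = 2(1.645 + 0.613)²/0.72² = 19.7 → 20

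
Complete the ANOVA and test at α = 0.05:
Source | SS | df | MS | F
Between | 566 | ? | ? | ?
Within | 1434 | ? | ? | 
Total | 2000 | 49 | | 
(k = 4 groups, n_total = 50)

df_between = 3, df_within = 46. MS_between = 188.67, MS_within = 31.17. F = 6.052, F_crit ≈ 2.807. Reject H₀.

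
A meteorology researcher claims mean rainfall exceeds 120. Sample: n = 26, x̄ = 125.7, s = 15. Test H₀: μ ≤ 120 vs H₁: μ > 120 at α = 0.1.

t = (125.7 - 120)/(15/√26) = 1.938, df = 25. Critical t = 1.316. Reject H₀.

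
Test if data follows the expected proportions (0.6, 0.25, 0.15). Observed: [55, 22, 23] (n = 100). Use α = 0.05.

Expected: [60.0, 25.0, 15.0]. χ² = 5.043. df = 2, critical = 5.991. Fail to reject H₀.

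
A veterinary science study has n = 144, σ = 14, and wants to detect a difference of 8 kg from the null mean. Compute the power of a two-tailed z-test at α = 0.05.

SE = σ/√n = 14/√144 = 1.167. Non-centrality λ = d/SE = 8/1.167 = 6.857. Power ≈ Φ(λ - z_{α/2}) = Φ(6.857 - 1.96) = Φ(4.897) = 1.0.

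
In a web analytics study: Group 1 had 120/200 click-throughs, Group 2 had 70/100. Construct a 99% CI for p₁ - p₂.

p̂₁ = 0.6, p̂₂ = 0.7. Difference = -0.1. CI = (-0.248, 0.048)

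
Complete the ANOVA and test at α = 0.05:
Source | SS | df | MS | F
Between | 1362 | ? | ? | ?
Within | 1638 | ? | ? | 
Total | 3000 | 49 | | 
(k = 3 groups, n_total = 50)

df_between = 2, df_within = 47. MS_between = 681.0, MS_within = 34.85. F = 19.54, F_crit ≈ 3.195. Reject H₀.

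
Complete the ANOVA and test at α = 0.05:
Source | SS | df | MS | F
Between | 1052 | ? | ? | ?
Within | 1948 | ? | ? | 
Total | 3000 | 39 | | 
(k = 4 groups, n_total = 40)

df_between = 3, df_within = 36. MS_between = 350.67, MS_within = 54.11. F = 6.48, F_crit ≈ 2.866. Reject H₀.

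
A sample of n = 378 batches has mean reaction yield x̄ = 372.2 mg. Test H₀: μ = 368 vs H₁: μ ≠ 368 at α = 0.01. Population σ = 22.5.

z = (x̄ - μ₀)/(σ/√n) = (372.2 - 368)/(22.5/√378) = 3.629. Critical value: ±2.576. Since |3.629| > 2.576, Reject H₀.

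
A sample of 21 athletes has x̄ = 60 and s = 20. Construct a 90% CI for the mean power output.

CI = x̄ ± t*(s/√n) = 60 ± 1.725(20/√21) = (52.47, 67.53)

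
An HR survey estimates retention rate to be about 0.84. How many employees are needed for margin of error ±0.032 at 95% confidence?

n = z²p(1-p)/E² = 1.96²×0.84×0.16/0.032² = 504.2 → n = 505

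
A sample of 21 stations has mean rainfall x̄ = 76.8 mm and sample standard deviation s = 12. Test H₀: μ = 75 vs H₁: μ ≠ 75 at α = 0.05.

t = (x̄ - μ₀)/(s/√n) = (76.8 - 75)/(12/√21) = 0.687. df = 20, critical t = ±2.086. Fail to reject H₀.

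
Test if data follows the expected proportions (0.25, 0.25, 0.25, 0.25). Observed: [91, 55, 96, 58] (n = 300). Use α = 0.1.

Expected: [75.0, 75.0, 75.0, 75.0]. χ² = 18.48. df = 3, critical = 6.251. Reject H₀.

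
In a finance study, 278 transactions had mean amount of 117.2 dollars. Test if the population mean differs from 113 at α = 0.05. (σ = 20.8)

z = (x̄ - μ₀)/(σ/√n) = (117.2 - 113)/(20.8/√278) = 3.367. Critical value: ±1.96. Since |3.367| > 1.96, Reject H₀.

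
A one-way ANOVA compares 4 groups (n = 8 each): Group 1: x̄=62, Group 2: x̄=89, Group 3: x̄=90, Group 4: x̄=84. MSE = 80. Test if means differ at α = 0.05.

Grand mean = 81.25. SS_between = 4118.0, MS_between = 1372.67. F = 17.158, F_crit ≈ 2.947. Reject H₀.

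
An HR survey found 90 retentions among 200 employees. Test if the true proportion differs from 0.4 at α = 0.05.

p̂ = 0.45, p₀ = 0.4. z = (p̂ - p₀)/√(p₀(1-p₀)/n) = 1.443. Critical: ±1.96. Fail to reject H₀.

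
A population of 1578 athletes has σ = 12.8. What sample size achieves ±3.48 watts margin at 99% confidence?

Without FPC: n₀ = (2.576×12.8/3.48)² = 89.775. With FPC: n = n₀N/(n₀+N-1) = 85.0 → n = 85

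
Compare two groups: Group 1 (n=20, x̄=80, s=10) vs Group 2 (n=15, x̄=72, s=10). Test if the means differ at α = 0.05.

Pooled sp = 10.0. t = 2.342, df = 33. Critical t = ±2.035. Reject H₀.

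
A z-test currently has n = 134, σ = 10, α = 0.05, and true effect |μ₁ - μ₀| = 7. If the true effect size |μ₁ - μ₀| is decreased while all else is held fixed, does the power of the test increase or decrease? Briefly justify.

Power decreases: a smaller true effect decreases the non-centrality λ = |μ₁ - μ₀|/(σ/√n).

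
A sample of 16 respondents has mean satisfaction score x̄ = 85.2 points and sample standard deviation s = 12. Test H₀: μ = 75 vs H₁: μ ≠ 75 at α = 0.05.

t = (x̄ - μ₀)/(s/√n) = (85.2 - 75)/(12/√16) = 3.4. df = 15, critical t = ±2.131. Reject H₀.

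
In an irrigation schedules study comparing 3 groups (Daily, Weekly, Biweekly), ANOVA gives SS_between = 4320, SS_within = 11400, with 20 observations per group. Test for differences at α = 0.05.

df_between = 2, df_within = 57. F = MS_between/MS_within = 2160.0/200.0 = 10.8. F_crit ≈ 3.159. Reject H₀. At least one mean differs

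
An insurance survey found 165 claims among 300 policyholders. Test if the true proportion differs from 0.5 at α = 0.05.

p̂ = 0.55, p₀ = 0.5. z = (p̂ - p₀)/√(p₀(1-p₀)/n) = 1.732. Critical: ±1.96. Fail to reject H₀.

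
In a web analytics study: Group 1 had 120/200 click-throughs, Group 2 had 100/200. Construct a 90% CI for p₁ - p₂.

p̂₁ = 0.6, p̂₂ = 0.5. Difference = 0.1. CI = (0.019, 0.181)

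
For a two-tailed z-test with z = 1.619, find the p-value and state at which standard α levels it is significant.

p = 2·P(Z > |1.619|) = 2·(1 - Φ(1.619)) ≈ 0.1054. Not significant at any standard level.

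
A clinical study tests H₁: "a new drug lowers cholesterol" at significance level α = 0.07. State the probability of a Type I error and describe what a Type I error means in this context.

P(Type I error) = α = 0.07. A Type I error is rejecting H₀ when H₀ is actually true (false positive) — here, concluding that a new drug lowers cholesterol when in fact this is not the case. Consequence: approving an ineffective drug — patients take a useless medication and may skip effective alternatives.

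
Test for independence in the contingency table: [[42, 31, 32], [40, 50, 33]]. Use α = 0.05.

χ² = 3.119. df = 2, critical = 5.991. Fail to reject H₀. No evidence of dependence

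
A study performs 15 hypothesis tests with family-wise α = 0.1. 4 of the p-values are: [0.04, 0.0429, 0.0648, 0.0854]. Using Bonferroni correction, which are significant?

Bonferroni α = 0.1/15 = 0.00667. None of the given p-values are significant.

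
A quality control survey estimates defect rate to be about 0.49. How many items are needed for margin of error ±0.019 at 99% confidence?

n = z²p(1-p)/E² = 2.576²×0.49×0.51/0.019² = 4593.6 → n = 4594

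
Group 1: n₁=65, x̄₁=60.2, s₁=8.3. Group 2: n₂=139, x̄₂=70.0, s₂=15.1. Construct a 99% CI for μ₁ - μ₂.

Difference = -9.8. SE = √(8.3²/65 + 15.1²/139) = 1.643. CI = (-14.03, -5.57)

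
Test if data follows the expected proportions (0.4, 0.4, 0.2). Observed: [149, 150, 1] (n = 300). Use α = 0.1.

Expected: [120.0, 120.0, 60.0]. χ² = 72.525. df = 2, critical = 4.605. Reject H₀.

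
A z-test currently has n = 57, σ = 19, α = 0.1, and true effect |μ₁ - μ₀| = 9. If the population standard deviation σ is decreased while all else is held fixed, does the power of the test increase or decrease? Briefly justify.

Power increases: a smaller σ shrinks the standard error σ/√n, moving the sampling distribution under H₁ further from the critical value.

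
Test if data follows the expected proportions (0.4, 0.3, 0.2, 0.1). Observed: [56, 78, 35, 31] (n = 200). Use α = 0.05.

Expected: [80.0, 60.0, 40.0, 20.0]. χ² = 19.275. df = 3, critical = 7.815. Reject H₀.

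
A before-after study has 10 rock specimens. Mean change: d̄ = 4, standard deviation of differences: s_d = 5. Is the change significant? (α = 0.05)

t = d̄/(s_d/√n) = 4/(5/√10) = 2.53. df = 9, critical t = ±2.262. Reject H₀.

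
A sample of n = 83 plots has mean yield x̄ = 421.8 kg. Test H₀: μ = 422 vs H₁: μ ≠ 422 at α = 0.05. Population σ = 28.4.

z = (x̄ - μ₀)/(σ/√n) = (421.8 - 422)/(28.4/√83) = -0.064. Critical value: ±1.96. Since |-0.064| ≤ 1.96, Fail to reject H₀.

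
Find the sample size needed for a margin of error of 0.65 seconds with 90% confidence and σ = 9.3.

n = (z*σ/E)² = (1.645×9.3/0.65)² = 554.0 → n = 554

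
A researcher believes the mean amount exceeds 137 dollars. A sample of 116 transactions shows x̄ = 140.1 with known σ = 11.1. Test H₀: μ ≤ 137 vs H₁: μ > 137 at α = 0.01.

z = 3.008. Critical value: 2.33. Reject H₀.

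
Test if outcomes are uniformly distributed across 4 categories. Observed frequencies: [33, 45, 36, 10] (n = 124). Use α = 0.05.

Expected = 31 each. χ² = Σ(O-E)²/E = 21.484. df = 3, critical value = 7.815. Reject H₀.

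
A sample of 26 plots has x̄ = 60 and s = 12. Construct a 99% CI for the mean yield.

CI = x̄ ± t*(s/√n) = 60 ± 2.787(12/√26) = (53.44, 66.56)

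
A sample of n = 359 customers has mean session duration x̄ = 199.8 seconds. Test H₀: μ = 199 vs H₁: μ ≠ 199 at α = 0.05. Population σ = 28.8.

z = (x̄ - μ₀)/(σ/√n) = (199.8 - 199)/(28.8/√359) = 0.526. Critical value: ±1.96. Since |0.526| ≤ 1.96, Fail to reject H₀.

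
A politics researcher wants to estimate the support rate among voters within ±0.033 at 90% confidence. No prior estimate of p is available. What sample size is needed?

Conservative approach: use p = 0.5 (maximizes p(1-p) = 0.25). n = z²(0.25)/E² = 1.645²×0.25/0.033² = 621.2 → n = 622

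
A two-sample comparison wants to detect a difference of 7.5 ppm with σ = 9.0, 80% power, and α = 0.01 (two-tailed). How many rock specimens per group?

n per group = 2(z_α/2 + z_β)²σ²/d² = 2×(2.576 + 0.84)²×9.0²/7.5² = 33.6 → n = 34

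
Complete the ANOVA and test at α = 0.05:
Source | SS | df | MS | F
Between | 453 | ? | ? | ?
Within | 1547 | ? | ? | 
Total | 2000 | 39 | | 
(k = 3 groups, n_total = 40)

df_between = 2, df_within = 37. MS_between = 226.5, MS_within = 41.81. F = 5.417, F_crit ≈ 3.252. Reject H₀.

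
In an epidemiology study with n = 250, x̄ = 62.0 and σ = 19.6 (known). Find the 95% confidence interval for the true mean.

CI = x̄ ± z*(σ/√n) = 62.0 ± 1.96(19.6/√250) = 62.0 ± 2.43 = (59.57, 64.43)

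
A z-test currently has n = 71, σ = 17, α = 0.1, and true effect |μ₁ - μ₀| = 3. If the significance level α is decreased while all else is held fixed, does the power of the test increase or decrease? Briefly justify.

Power decreases: a smaller α raises the critical value, so less of the H₁ sampling distribution falls in the rejection region.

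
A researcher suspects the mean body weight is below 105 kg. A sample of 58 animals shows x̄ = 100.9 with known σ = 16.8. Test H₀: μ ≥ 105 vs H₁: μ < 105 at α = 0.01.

z = -1.859. Critical value: -2.33. Fail to reject H₀.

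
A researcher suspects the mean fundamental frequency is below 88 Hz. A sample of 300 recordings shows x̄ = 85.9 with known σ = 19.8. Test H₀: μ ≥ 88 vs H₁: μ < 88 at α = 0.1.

z = -1.837. Critical value: -1.28. Reject H₀.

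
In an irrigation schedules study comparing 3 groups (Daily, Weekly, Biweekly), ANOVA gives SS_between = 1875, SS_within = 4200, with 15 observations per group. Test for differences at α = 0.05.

df_between = 2, df_within = 42. F = MS_between/MS_within = 937.5/100.0 = 9.375. F_crit ≈ 3.22. Reject H₀. At least one mean differs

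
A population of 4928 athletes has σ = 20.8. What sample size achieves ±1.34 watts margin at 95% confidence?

Without FPC: n₀ = (1.96×20.8/1.34)² = 925.613. With FPC: n = n₀N/(n₀+N-1) = 779.4 → n = 780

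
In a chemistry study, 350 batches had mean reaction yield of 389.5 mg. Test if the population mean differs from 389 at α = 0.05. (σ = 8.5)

z = (x̄ - μ₀)/(σ/√n) = (389.5 - 389)/(8.5/√350) = 1.1. Critical value: ±1.96. Since |1.1| ≤ 1.96, Fail to reject H₀.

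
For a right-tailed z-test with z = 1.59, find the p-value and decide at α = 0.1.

p = P(Z > 1.59) = 1 - Φ(1.59) ≈ 0.0559. Since p < 0.1, reject H₀ (significant) at α = 0.1.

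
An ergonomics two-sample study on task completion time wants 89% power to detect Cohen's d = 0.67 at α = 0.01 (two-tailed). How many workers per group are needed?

z_{α/2} = 2.576, z_β = Φ⁻¹(0.89) = 1.227. For medium effect (d = 0.67): n per group = 2(z_{α/2} + z_β)²/d² = 2(2.576 + 1.227)²/0.67² = 64.4 → 65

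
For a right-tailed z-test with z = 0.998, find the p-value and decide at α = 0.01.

p = P(Z > 0.998) = 1 - Φ(0.998) ≈ 0.1591. Since p ≥ 0.01, fail to reject H₀ (not significant) at α = 0.01.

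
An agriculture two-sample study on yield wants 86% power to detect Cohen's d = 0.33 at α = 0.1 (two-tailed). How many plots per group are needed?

z_{α/2} = 1.645, z_β = Φ⁻¹(0.86) = 1.08. For small effect (d = 0.33): n per group = 2(z_{α/2} + z_β)²/d² = 2(1.645 + 1.08)²/0.33² = 136.4 → 137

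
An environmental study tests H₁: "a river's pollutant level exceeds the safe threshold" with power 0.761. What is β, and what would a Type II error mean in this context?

β = 1 - power = 1 - 0.761 = 0.239. A Type II error is failing to reject H₀ when H₀ is false (false negative) — here, failing to conclude that a river's pollutant level exceeds the safe threshold when in fact it is true. Consequence: allowing unsafe pollution to continue.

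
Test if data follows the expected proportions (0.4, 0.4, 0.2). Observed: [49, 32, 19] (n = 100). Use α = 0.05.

Expected: [40.0, 40.0, 20.0]. χ² = 3.675. df = 2, critical = 5.991. Fail to reject H₀.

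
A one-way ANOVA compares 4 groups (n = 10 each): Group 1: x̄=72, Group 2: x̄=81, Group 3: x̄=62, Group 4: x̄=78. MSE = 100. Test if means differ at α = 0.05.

Grand mean = 73.25. SS_between = 2107.5, MS_between = 702.5. F = 7.025, F_crit ≈ 2.866. Reject H₀.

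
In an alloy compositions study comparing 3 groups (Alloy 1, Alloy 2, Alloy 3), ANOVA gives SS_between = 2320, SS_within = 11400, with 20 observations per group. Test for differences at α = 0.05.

df_between = 2, df_within = 57. F = MS_between/MS_within = 1160.0/200.0 = 5.8. F_crit ≈ 3.159. Reject H₀. At least one mean differs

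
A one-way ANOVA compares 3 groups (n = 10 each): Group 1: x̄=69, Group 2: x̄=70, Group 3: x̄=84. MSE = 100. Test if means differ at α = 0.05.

Grand mean = 74.33. SS_between = 1406.67, MS_between = 703.33. F = 7.033, F_crit ≈ 3.354. Reject H₀.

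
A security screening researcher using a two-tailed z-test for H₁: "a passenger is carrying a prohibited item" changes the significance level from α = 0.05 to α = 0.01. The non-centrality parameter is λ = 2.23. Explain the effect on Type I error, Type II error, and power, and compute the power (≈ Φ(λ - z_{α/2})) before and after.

Decreasing α from 0.05 to 0.01:
• Type I error rate decreases (α is the Type I rate by definition).
• Critical value moves from z_{α/2} = 1.96 to 2.576, so power = Φ(λ - z_{α/2}) goes from Φ(2.23 - 1.96) = 0.606 to Φ(2.23 - 2.576) = 0.365.
• Type II error rate β = 1 - power therefore increases (0.394 → 0.635).
Appropriate when false positives are costly — here, detaining an innocent passenger — delay and inconvenience.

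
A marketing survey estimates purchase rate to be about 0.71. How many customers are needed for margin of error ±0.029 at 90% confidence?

n = z²p(1-p)/E² = 1.645²×0.71×0.29/0.029² = 662.5 → n = 663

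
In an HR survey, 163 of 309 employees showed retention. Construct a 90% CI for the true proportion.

p̂ = 0.528. CI = p̂ ± z*√(p̂(1-p̂)/n) = (0.481, 0.574)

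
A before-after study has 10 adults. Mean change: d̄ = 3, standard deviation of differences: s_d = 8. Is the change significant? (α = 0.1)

t = d̄/(s_d/√n) = 3/(8/√10) = 1.186. df = 9, critical t = ±1.833. Fail to reject H₀.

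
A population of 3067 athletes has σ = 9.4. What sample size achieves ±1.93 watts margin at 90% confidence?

Without FPC: n₀ = (1.645×9.4/1.93)² = 64.191. With FPC: n = n₀N/(n₀+N-1) = 62.9 → n = 63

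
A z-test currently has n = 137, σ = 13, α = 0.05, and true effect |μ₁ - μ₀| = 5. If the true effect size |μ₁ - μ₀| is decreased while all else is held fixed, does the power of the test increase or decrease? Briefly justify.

Power decreases: a smaller true effect decreases the non-centrality λ = |μ₁ - μ₀|/(σ/√n).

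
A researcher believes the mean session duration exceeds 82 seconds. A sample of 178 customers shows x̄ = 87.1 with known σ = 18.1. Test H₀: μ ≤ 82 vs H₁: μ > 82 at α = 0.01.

z = 3.759. Critical value: 2.33. Reject H₀.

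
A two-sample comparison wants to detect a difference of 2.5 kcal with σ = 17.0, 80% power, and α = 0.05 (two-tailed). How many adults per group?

n per group = 2(z_α/2 + z_β)²σ²/d² = 2×(1.96 + 0.84)²×17.0²/2.5² = 725.04 → n = 726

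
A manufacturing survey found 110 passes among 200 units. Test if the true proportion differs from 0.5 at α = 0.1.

p̂ = 0.55, p₀ = 0.5. z = (p̂ - p₀)/√(p₀(1-p₀)/n) = 1.414. Critical: ±1.645. Fail to reject H₀.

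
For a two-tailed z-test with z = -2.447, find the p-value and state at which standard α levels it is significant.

p = 2·P(Z > |-2.447|) = 2·(1 - Φ(2.447)) ≈ 0.0144. Significant at α = 0.1; Significant at α = 0.05.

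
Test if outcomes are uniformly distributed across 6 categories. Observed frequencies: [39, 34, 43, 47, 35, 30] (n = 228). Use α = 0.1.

Expected = 38 each. χ² = Σ(O-E)²/E = 5.158. df = 5, critical value = 9.236. Fail to reject H₀.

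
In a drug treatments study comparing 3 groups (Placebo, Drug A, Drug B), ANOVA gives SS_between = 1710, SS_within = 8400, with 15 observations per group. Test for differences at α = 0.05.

df_between = 2, df_within = 42. F = MS_between/MS_within = 855.0/200.0 = 4.275. F_crit ≈ 3.22. Reject H₀. At least one mean differs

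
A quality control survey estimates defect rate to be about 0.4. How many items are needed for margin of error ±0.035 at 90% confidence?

n = z²p(1-p)/E² = 1.645²×0.4×0.6/0.035² = 530.2 → n = 531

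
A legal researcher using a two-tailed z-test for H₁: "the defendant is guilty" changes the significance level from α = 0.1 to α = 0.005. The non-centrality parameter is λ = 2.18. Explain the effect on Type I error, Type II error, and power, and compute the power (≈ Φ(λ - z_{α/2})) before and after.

Decreasing α from 0.1 to 0.005:
• Type I error rate decreases (α is the Type I rate by definition).
• Critical value moves from z_{α/2} = 1.645 to 2.807, so power = Φ(λ - z_{α/2}) goes from Φ(2.18 - 1.645) = 0.704 to Φ(2.18 - 2.807) = 0.265.
• Type II error rate β = 1 - power therefore increases (0.296 → 0.735).
Appropriate when false positives are costly — here, convicting an innocent person.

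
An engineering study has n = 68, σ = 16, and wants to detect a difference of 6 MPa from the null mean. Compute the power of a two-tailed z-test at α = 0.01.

SE = σ/√n = 16/√68 = 1.94. Non-centrality λ = d/SE = 6/1.94 = 3.092. Power ≈ Φ(λ - z_{α/2}) = Φ(3.092 - 2.576) = Φ(0.516) = 0.697.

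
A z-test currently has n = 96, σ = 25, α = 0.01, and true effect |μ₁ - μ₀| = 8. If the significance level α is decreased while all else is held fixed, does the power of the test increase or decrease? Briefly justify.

Power decreases: a smaller α raises the critical value, so less of the H₁ sampling distribution falls in the rejection region.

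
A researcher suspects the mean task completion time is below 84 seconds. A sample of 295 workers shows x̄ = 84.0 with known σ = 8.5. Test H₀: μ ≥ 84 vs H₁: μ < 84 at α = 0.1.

z = 0.0. Critical value: -1.28. Fail to reject H₀.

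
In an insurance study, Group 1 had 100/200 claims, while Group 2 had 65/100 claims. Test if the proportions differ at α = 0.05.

p̂₁ = 0.5, p̂₂ = 0.65, pooled p̂ = 0.55. z = -2.462. Critical: ±1.96. Reject H₀.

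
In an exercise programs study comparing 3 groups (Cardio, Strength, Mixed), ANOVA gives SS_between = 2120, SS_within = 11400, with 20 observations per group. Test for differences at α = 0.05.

df_between = 2, df_within = 57. F = MS_between/MS_within = 1060.0/200.0 = 5.3. F_crit ≈ 3.159. Reject H₀. At least one mean differs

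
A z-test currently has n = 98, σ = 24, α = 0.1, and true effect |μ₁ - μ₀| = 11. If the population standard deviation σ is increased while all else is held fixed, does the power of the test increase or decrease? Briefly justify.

Power decreases: a larger σ inflates the standard error σ/√n, pulling the sampling distribution under H₁ back toward the critical value.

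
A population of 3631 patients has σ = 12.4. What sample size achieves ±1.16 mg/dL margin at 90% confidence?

Without FPC: n₀ = (1.645×12.4/1.16)² = 309.214. With FPC: n = n₀N/(n₀+N-1) = 285.02 → n = 286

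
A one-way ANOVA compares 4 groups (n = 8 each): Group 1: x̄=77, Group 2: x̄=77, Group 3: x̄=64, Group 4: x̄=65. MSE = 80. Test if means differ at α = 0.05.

Grand mean = 70.75. SS_between = 1254.0, MS_between = 418.0. F = 5.225, F_crit ≈ 2.947. Reject H₀.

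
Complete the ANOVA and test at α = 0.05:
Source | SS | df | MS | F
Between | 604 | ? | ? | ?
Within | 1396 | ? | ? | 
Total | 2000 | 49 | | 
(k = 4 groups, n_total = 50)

df_between = 3, df_within = 46. MS_between = 201.33, MS_within = 30.35. F = 6.634, F_crit ≈ 2.807. Reject H₀.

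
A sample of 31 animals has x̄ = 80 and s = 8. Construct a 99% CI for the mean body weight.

CI = x̄ ± t*(s/√n) = 80 ± 2.75(8/√31) = (76.05, 83.95)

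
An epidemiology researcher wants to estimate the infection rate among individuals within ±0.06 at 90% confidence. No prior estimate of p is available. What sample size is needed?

Conservative approach: use p = 0.5 (maximizes p(1-p) = 0.25). n = z²(0.25)/E² = 1.645²×0.25/0.06² = 187.9 → n = 188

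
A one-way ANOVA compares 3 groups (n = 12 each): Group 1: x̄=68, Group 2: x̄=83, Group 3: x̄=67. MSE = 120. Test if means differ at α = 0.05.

Grand mean = 72.67. SS_between = 1928.0, MS_between = 964.0. F = 8.033, F_crit ≈ 3.285. Reject H₀.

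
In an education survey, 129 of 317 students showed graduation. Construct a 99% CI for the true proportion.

p̂ = 0.407. CI = p̂ ± z*√(p̂(1-p̂)/n) = (0.336, 0.478)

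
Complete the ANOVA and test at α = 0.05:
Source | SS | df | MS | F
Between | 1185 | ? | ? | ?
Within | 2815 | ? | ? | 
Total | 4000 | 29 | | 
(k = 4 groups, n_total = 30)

df_between = 3, df_within = 26. MS_between = 395.0, MS_within = 108.27. F = 3.648, F_crit ≈ 2.975. Reject H₀.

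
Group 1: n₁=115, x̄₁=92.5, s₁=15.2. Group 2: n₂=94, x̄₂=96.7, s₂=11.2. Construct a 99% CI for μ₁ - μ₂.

Difference = -4.2. SE = √(15.2²/115 + 11.2²/94) = 1.829. CI = (-8.91, 0.51)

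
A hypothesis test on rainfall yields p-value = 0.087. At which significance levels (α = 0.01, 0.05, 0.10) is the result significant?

p = 0.087. Significant at: α = 0.1.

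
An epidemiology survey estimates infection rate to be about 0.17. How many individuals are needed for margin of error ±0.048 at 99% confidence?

n = z²p(1-p)/E² = 2.576²×0.17×0.83/0.048² = 406.4 → n = 407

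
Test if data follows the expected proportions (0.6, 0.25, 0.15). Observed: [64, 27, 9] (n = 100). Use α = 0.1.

Expected: [60.0, 25.0, 15.0]. χ² = 2.827. df = 2, critical = 4.605. Fail to reject H₀.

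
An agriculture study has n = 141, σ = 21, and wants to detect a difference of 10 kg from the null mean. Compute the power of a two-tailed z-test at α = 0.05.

SE = σ/√n = 21/√141 = 1.769. Non-centrality λ = d/SE = 10/1.769 = 5.654. Power ≈ Φ(λ - z_{α/2}) = Φ(5.654 - 1.96) = Φ(3.694) = 1.0.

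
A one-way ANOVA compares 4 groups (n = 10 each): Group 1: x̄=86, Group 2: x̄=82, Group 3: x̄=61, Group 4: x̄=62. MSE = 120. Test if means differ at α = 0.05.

Grand mean = 72.75. SS_between = 5147.5, MS_between = 1715.83. F = 14.299, F_crit ≈ 2.866. Reject H₀.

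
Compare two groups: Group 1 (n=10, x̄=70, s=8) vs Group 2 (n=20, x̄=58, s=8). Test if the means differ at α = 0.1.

Pooled sp = 8.0. t = 3.873, df = 28. Critical t = ±1.701. Reject H₀.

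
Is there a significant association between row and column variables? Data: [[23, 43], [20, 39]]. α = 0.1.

χ² = 0.012. df = 1, critical = 2.706. Fail to reject H₀. No evidence of dependence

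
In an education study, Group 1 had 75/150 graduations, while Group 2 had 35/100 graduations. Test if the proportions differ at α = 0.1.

p̂₁ = 0.5, p̂₂ = 0.35, pooled p̂ = 0.44. z = 2.341. Critical: ±1.645. Reject H₀.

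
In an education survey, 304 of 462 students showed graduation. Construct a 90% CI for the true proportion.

p̂ = 0.658. CI = p̂ ± z*√(p̂(1-p̂)/n) = (0.622, 0.694)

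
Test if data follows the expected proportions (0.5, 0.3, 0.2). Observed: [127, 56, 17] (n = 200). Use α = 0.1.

Expected: [100.0, 60.0, 40.0]. χ² = 20.782. df = 2, critical = 4.605. Reject H₀.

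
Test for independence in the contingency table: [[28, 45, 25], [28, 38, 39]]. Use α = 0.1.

χ² = 3.416. df = 2, critical = 4.605. Fail to reject H₀. No evidence of dependence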